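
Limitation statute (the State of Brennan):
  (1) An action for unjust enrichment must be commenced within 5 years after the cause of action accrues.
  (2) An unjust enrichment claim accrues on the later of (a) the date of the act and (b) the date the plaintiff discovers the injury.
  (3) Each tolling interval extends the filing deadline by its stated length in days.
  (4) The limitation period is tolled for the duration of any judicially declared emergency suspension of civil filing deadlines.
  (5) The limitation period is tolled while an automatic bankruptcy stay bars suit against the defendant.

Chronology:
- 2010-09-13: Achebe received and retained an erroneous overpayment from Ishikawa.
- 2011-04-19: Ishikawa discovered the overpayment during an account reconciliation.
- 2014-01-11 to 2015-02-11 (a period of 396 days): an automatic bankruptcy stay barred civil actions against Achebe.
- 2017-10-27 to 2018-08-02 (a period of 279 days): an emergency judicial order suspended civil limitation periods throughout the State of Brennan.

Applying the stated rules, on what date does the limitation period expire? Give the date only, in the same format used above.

Because discovery on 2011-04-19 post-dates the 2010-09-13 act, accrual under the later-of rule falls on 2011-04-19.
5 years from 2011-04-19 is 2016-04-19.
Because the automatic bankruptcy stay ran from 2014-01-11 to 2015-02-11, the deadline is extended by 396 days to 2017-05-20.
The emergency suspension of filing deadlines from 2017-10-27 to 2018-08-02 began after the period had already run on 2017-05-20, so it has no tolling effect.

2017-05-20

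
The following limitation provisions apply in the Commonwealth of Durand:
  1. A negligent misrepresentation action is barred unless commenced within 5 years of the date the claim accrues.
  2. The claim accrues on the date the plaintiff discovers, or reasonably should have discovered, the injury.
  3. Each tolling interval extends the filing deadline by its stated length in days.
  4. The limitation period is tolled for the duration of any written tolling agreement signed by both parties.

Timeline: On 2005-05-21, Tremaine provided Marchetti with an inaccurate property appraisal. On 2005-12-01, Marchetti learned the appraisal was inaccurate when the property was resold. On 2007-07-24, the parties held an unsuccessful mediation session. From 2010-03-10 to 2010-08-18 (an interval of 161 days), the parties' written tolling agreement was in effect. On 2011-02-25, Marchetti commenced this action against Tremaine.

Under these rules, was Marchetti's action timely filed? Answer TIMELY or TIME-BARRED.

TIMELY

The claim did not accrue until Marchetti discovered the injury on 2005-12-01; the 2005-05-21 act date does not start the clock under the stated rule.
Adding the 5 years base period to 2005-12-01 gives a deadline of 2010-12-01, before any tolling.
The written tolling agreement from 2010-03-10 to 2010-08-18 tolled the period for 161 days, extending the deadline to 2011-05-11.
None of the other events listed affects the running of the period under the stated rules.
The 2011-02-25 filing precedes the 2011-05-11 deadline; the claim is timely.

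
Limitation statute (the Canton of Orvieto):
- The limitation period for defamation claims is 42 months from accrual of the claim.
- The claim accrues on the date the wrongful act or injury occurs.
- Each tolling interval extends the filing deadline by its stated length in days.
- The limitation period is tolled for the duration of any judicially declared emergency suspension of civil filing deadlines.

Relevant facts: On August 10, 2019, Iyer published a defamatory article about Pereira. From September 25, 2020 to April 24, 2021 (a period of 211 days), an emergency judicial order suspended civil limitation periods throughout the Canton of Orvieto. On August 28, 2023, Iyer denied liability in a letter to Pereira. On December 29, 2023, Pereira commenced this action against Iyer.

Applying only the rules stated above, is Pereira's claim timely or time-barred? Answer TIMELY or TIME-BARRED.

The claim accrued on August 10, 2019, when the wrongful act occurred.
Adding the 42 months base period to August 10, 2019 gives a deadline of February 10, 2023, before any tolling.
The emergency suspension of filing deadlines from September 25, 2020 to April 24, 2021 tolled the period for 211 days, extending the deadline to September 9, 2023.
Nothing else in the chronology tolls or restarts the period.
The December 29, 2023 filing falls after the September 9, 2023 deadline; the claim is time-barred.

TIME-BARRED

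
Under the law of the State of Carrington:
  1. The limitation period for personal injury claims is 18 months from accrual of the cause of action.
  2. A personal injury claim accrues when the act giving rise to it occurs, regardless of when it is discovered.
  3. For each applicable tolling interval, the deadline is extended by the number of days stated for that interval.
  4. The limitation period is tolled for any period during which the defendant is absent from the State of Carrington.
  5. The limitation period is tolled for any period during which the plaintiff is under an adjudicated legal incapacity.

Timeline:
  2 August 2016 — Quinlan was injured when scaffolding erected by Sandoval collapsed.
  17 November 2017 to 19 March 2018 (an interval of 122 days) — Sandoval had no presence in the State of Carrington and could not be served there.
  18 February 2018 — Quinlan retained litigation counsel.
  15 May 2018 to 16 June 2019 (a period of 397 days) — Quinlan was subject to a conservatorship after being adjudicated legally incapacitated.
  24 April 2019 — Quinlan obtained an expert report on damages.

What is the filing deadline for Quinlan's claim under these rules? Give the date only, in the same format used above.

The claim accrued on 2 August 2016, when the wrongful act occurred.
18 months from 2 August 2016 is 2 February 2018.
The period was tolled for 122 days by the defendant's absence from the jurisdiction (17 November 2017 to 19 March 2018), pushing the deadline to 4 June 2018.
The period was tolled for 397 days by the plaintiff's legal incapacity (15 May 2018 to 16 June 2019), pushing the deadline to 6 July 2019.
The other events in the timeline have no effect on the limitation period under the stated rules.

6 July 2019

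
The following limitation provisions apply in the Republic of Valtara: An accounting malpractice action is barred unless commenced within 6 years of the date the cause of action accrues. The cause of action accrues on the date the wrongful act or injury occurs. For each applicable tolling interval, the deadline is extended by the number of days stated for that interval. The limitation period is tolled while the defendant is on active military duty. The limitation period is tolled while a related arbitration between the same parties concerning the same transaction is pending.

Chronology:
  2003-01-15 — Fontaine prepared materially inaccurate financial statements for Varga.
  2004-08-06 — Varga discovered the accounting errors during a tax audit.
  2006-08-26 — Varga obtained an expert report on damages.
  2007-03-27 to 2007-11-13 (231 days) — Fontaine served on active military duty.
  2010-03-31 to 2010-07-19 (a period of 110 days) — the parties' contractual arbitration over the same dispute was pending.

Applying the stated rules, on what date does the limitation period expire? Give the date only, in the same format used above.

2009-09-03

Because the rule ties accrual to occurrence, the claim accrued on 2003-01-15, not on the 2004-08-06 discovery date.
The untolled deadline — 6 years after 2003-01-15 — is 2009-01-15.
The defendant's active military service from 2007-03-27 to 2007-11-13 tolled the period for 231 days, extending the deadline to 2009-09-03.
The pending related arbitration from 2010-03-31 to 2010-07-19 began after the period had already run on 2009-09-03, so it has no tolling effect.
The other events in the timeline have no effect on the limitation period under the stated rules.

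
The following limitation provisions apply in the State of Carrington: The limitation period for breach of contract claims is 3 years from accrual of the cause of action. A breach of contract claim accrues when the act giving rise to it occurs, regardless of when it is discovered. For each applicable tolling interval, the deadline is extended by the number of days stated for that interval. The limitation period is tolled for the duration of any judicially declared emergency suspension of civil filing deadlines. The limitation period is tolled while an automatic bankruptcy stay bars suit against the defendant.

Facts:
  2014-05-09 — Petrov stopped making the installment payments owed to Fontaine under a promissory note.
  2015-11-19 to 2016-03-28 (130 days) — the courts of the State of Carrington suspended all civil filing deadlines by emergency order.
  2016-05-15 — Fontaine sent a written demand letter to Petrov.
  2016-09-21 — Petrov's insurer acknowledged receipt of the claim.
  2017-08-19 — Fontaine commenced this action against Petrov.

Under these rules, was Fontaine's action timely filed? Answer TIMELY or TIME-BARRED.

TIMELY

The claim accrued on 2014-05-09, when the wrongful act occurred.
Adding the 3 years base period to 2014-05-09 gives a deadline of 2017-05-09, before any tolling.
Because the emergency suspension of filing deadlines ran from 2015-11-19 to 2016-03-28, the deadline is extended by 130 days to 2017-09-16.
None of the other events listed affects the running of the period under the stated rules.
The 2017-08-19 filing precedes the 2017-09-16 deadline; the claim is timely.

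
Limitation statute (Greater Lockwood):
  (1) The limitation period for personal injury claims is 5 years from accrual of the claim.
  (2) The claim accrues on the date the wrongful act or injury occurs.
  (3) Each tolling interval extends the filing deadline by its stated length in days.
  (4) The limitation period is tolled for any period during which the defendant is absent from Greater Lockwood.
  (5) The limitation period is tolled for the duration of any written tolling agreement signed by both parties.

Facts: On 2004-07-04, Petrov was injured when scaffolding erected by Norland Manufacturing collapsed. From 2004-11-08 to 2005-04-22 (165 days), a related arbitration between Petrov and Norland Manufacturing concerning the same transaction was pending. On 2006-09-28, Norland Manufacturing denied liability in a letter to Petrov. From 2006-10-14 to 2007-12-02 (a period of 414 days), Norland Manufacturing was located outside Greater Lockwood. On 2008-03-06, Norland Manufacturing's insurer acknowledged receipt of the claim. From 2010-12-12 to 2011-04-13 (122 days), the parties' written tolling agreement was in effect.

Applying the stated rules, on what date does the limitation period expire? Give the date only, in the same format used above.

The limitation period began to run on 2004-07-04.
Adding the 5 years base period to 2004-07-04 gives a deadline of 2009-07-04, before any tolling.
Because the defendant's absence from the jurisdiction ran from 2006-10-14 to 2007-12-02, the deadline is extended by 414 days to 2010-08-22.
The written tolling agreement from 2010-12-12 to 2011-04-13 began after the period had already run on 2010-08-22, so it has no tolling effect.
No stated provision tolls the period for a pending arbitration, so the interval from 2004-11-08 to 2005-04-22 has no effect on the deadline.
The other events in the timeline have no effect on the limitation period under the stated rules.

2010-08-22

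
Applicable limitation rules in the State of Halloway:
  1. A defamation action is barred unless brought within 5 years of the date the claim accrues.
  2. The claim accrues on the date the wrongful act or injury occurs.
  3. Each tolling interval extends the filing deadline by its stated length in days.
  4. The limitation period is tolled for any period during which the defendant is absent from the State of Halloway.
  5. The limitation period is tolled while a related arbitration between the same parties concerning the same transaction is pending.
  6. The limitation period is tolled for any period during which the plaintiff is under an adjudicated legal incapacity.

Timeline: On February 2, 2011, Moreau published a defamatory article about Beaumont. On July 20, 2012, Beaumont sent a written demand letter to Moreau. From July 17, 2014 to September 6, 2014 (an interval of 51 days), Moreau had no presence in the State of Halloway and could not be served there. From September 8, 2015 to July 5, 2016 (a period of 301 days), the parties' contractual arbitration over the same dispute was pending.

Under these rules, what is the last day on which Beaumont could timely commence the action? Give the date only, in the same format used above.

The claim accrued on February 2, 2011, when the wrongful act occurred.
The untolled deadline — 5 years after February 2, 2011 — is February 2, 2016.
The period was tolled for 51 days by the defendant's absence from the jurisdiction (July 17, 2014 to September 6, 2014), pushing the deadline to March 24, 2016.
The pending related arbitration from September 8, 2015 to July 5, 2016 tolled the period for 301 days, extending the deadline to January 19, 2017.
None of the other events listed affects the running of the period under the stated rules.

January 19, 2017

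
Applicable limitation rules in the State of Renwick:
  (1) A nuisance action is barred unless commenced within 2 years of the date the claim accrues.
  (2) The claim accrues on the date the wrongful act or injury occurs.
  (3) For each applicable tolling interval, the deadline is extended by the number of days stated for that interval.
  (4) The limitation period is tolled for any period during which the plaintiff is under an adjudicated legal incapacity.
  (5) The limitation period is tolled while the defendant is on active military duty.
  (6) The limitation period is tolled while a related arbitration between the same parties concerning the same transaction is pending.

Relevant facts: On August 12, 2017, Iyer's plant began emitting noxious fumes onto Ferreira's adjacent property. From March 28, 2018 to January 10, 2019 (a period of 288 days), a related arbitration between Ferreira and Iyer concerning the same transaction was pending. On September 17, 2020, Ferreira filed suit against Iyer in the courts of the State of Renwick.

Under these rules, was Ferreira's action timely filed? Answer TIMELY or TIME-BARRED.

TIME-BARRED

The claim accrued on August 12, 2017, the date of the act.
The untolled deadline — 2 years after August 12, 2017 — is August 12, 2019.
The period was tolled for 288 days by the pending related arbitration (March 28, 2018 to January 10, 2019), pushing the deadline to May 26, 2020.
Ferreira filed on September 17, 2020, after the May 26, 2020 deadline, so the action is time-barred.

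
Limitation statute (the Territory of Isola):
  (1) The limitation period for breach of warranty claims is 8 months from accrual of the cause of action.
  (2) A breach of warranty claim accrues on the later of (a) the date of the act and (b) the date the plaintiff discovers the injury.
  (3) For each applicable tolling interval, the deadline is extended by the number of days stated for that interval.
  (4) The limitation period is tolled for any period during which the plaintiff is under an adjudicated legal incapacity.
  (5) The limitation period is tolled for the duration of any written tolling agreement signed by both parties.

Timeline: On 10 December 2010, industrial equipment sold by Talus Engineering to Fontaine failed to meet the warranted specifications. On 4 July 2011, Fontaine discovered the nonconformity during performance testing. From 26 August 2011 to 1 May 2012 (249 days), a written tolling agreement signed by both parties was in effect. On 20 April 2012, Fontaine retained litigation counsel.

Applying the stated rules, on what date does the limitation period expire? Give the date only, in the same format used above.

8 November 2012

Taking the later of the act (10 December 2010) and discovery (4 July 2011), the claim accrued on 4 July 2011.
8 months from 4 July 2011 is 4 March 2012.
The period was tolled for 249 days by the written tolling agreement (26 August 2011 to 1 May 2012), pushing the deadline to 8 November 2012.
Nothing else in the chronology tolls or restarts the period.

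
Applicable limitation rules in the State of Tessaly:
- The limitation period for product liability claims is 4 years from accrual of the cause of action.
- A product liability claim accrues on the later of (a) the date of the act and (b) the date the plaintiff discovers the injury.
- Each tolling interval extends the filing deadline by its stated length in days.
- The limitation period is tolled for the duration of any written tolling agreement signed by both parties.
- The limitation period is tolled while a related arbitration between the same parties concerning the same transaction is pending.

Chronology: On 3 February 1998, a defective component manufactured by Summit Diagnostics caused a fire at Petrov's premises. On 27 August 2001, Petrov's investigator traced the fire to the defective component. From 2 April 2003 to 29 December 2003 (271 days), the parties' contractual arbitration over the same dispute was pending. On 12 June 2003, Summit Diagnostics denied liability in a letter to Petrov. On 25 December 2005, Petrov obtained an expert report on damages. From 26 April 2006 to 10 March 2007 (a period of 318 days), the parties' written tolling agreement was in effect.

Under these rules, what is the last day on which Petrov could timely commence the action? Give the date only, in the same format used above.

8 April 2007

Taking the later of the act (3 February 1998) and discovery (27 August 2001), the claim accrued on 27 August 2001.
Adding the 4 years base period to 27 August 2001 gives a deadline of 27 August 2005, before any tolling.
The period was tolled for 271 days by the pending related arbitration (2 April 2003 to 29 December 2003), pushing the deadline to 25 May 2006.
The written tolling agreement from 26 April 2006 to 10 March 2007 tolled the period for 318 days, extending the deadline to 8 April 2007.
The other events in the timeline have no effect on the limitation period under the stated rules.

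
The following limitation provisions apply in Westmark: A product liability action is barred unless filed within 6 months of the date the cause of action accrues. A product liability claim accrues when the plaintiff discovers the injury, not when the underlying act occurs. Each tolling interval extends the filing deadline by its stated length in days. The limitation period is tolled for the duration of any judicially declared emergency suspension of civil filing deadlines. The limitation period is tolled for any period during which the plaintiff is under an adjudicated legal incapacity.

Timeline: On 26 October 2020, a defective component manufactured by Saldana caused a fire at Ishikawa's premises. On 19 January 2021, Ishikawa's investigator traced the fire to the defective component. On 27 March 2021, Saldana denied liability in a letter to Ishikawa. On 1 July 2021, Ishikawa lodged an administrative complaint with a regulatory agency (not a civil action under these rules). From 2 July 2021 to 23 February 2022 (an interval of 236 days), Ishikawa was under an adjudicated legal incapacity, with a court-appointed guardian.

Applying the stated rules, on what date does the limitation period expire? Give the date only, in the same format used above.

12 March 2022

Accrual is tied to discovery, so the period began on 19 January 2021 rather than on 26 October 2020 when the act occurred.
Adding the 6 months base period to 19 January 2021 gives a deadline of 19 July 2021, before any tolling.
The period was tolled for 236 days by the plaintiff's legal incapacity (2 July 2021 to 23 February 2022), pushing the deadline to 12 March 2022.
The other events in the timeline have no effect on the limitation period under the stated rules.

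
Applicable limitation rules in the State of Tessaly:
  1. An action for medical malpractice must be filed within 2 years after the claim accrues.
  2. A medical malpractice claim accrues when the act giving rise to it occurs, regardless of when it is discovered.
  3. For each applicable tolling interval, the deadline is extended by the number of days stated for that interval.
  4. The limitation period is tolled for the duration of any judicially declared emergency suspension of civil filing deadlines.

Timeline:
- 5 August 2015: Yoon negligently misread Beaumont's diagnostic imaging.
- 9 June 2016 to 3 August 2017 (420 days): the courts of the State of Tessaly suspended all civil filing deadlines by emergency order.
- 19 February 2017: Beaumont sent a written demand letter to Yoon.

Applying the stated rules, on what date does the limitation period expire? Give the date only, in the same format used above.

29 September 2018

The claim accrued on 5 August 2015, the date of the act.
Adding the 2 years base period to 5 August 2015 gives a deadline of 5 August 2017, before any tolling.
Because the emergency suspension of filing deadlines ran from 9 June 2016 to 3 August 2017, the deadline is extended by 420 days to 29 September 2018.
The other events in the timeline have no effect on the limitation period under the stated rules.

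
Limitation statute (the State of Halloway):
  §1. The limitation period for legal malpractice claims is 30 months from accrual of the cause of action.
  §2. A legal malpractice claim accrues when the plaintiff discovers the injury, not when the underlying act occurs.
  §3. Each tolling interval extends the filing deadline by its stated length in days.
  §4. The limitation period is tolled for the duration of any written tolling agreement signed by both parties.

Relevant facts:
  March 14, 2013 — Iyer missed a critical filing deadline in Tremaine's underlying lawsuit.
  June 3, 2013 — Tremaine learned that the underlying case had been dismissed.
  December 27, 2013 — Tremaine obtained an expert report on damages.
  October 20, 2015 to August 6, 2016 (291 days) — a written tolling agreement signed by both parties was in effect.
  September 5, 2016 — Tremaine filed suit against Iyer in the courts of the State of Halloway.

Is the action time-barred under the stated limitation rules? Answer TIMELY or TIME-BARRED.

The claim did not accrue until Tremaine discovered the injury on June 3, 2013; the March 14, 2013 act date does not start the clock under the stated rule.
30 months from June 3, 2013 is December 3, 2015.
The period was tolled for 291 days by the written tolling agreement (October 20, 2015 to August 6, 2016), pushing the deadline to September 19, 2016.
The other events in the timeline have no effect on the limitation period under the stated rules.
The September 5, 2016 filing precedes the September 19, 2016 deadline; the claim is timely.

TIMELY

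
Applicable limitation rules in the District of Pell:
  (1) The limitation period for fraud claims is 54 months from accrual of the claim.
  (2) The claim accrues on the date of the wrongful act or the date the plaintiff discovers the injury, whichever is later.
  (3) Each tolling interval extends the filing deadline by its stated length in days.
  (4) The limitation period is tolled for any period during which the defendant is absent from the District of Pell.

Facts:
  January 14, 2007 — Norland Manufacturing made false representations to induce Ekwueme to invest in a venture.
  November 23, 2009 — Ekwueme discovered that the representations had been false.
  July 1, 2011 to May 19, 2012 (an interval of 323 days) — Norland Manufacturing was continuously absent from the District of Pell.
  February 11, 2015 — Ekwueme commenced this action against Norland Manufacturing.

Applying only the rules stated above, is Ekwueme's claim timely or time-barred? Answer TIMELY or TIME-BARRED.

Taking the later of the act (January 14, 2007) and discovery (November 23, 2009), the claim accrued on November 23, 2009.
The untolled deadline — 54 months after November 23, 2009 — is May 23, 2014.
The period was tolled for 323 days by the defendant's absence from the jurisdiction (July 1, 2011 to May 19, 2012), pushing the deadline to April 11, 2015.
The February 11, 2015 filing precedes the April 11, 2015 deadline; the claim is timely.

TIMELY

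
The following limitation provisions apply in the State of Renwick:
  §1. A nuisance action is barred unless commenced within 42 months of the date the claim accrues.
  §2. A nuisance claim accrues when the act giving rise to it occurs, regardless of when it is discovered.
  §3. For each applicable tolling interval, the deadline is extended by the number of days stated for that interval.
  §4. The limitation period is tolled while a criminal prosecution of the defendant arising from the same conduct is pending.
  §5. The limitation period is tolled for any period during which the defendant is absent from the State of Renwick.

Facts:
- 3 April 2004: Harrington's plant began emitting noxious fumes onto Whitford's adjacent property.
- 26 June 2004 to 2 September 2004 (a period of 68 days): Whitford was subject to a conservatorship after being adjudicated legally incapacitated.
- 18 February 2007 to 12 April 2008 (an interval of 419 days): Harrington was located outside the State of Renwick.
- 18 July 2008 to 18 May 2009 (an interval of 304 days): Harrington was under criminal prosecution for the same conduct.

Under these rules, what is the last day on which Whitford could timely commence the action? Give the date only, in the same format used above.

The claim accrued on 3 April 2004, when the wrongful act occurred.
Adding the 42 months base period to 3 April 2004 gives a deadline of 3 October 2007, before any tolling.
Because the defendant's absence from the jurisdiction ran from 18 February 2007 to 12 April 2008, the deadline is extended by 419 days to 25 November 2008.
Because the pending criminal prosecution ran from 18 July 2008 to 18 May 2009, the deadline is extended by 304 days to 25 September 2009.
Although the plaintiff's incapacity ran from 26 June 2004 to 2 September 2004, the stated rules do not make that a tolling event, so it is disregarded.

25 September 2009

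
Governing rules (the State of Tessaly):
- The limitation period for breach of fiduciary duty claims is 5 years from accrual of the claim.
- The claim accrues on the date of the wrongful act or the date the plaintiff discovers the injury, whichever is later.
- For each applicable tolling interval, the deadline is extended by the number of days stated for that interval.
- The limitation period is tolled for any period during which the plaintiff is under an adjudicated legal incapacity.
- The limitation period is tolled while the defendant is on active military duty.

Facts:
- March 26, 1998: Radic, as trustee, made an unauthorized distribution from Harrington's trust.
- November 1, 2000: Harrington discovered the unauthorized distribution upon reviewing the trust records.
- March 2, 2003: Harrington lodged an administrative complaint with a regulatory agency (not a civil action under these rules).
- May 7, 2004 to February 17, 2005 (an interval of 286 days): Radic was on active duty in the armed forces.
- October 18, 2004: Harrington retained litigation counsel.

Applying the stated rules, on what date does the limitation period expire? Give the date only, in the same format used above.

August 14, 2006

The claim accrued on November 1, 2000 — the later of the March 26, 1998 act and the November 1, 2000 discovery.
5 years from November 1, 2000 is November 1, 2005.
The period was tolled for 286 days by the defendant's active military service (May 7, 2004 to February 17, 2005), pushing the deadline to August 14, 2006.
Nothing else in the chronology tolls or restarts the period.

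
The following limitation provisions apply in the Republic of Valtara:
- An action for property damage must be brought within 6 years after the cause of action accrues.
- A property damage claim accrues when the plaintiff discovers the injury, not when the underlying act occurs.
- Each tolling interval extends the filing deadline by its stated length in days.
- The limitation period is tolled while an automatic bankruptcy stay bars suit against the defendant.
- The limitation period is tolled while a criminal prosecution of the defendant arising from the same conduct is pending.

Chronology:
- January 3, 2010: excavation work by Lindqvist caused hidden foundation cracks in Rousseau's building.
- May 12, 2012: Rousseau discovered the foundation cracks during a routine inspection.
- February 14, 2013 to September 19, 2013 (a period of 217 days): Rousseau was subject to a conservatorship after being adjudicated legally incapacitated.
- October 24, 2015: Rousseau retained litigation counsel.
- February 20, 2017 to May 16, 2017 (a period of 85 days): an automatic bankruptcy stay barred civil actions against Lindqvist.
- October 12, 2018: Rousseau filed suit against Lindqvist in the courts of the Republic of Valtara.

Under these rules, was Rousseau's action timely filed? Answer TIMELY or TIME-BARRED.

Accrual is tied to discovery, so the period began on May 12, 2012 rather than on January 3, 2010 when the act occurred.
Adding the 6 years base period to May 12, 2012 gives a deadline of May 12, 2018, before any tolling.
The automatic bankruptcy stay from February 20, 2017 to May 16, 2017 tolled the period for 85 days, extending the deadline to August 5, 2018.
The plaintiff's legal incapacity from February 14, 2013 to September 19, 2013 does not toll the period, because no stated rule makes the plaintiff's incapacity a tolling event.
The other events in the timeline have no effect on the limitation period under the stated rules.
The October 12, 2018 filing falls after the August 5, 2018 deadline; the claim is time-barred.

TIME-BARRED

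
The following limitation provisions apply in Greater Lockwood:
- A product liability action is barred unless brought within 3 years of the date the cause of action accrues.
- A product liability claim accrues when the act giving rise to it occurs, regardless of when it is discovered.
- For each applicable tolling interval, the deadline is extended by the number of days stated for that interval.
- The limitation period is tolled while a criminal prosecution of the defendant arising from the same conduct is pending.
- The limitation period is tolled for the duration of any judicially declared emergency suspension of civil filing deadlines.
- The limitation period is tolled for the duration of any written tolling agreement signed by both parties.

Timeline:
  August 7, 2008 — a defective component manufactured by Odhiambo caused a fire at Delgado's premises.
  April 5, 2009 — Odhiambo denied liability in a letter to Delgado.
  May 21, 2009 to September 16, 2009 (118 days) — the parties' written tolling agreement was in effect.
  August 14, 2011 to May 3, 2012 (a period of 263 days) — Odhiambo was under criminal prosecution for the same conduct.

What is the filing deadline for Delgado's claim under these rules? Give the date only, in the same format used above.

The claim accrued on August 7, 2008, when the wrongful act occurred.
3 years from August 7, 2008 is August 7, 2011.
The written tolling agreement from May 21, 2009 to September 16, 2009 tolled the period for 118 days, extending the deadline to December 3, 2011.
Because the pending criminal prosecution ran from August 14, 2011 to May 3, 2012, the deadline is extended by 263 days to August 22, 2012.
None of the other events listed affects the running of the period under the stated rules.

August 22, 2012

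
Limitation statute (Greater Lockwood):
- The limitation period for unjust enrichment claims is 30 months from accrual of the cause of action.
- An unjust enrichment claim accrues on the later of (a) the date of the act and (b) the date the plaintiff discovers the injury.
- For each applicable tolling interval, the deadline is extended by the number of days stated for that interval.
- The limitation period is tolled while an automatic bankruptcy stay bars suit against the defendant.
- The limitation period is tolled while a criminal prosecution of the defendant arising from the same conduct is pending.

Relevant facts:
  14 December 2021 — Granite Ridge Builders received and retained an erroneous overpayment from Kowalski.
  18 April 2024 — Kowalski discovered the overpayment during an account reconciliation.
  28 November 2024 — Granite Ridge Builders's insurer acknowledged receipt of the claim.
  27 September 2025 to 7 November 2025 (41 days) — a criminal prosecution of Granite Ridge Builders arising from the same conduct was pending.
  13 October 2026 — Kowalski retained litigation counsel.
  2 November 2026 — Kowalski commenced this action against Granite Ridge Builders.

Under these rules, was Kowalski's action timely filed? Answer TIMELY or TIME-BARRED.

Taking the later of the act (14 December 2021) and discovery (18 April 2024), the claim accrued on 18 April 2024.
Adding the 30 months base period to 18 April 2024 gives a deadline of 18 October 2026, before any tolling.
Because the pending criminal prosecution ran from 27 September 2025 to 7 November 2025, the deadline is extended by 41 days to 28 November 2026.
Nothing else in the chronology tolls or restarts the period.
The 2 November 2026 filing precedes the 28 November 2026 deadline; the claim is timely.

TIMELY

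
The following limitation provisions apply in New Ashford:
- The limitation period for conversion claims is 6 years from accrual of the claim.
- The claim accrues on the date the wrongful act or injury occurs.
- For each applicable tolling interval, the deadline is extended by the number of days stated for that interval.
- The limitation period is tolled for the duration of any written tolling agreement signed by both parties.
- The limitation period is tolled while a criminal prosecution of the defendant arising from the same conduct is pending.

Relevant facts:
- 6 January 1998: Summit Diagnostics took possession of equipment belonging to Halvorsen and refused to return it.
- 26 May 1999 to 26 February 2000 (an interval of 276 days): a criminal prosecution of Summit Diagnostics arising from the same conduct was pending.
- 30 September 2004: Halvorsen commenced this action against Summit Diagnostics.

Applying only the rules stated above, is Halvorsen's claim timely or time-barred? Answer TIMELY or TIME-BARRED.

The limitation period began to run on 6 January 1998.
The untolled deadline — 6 years after 6 January 1998 — is 6 January 2004.
The period was tolled for 276 days by the pending criminal prosecution (26 May 1999 to 26 February 2000), pushing the deadline to 8 October 2004.
The 30 September 2004 filing precedes the 8 October 2004 deadline; the claim is timely.

TIMELY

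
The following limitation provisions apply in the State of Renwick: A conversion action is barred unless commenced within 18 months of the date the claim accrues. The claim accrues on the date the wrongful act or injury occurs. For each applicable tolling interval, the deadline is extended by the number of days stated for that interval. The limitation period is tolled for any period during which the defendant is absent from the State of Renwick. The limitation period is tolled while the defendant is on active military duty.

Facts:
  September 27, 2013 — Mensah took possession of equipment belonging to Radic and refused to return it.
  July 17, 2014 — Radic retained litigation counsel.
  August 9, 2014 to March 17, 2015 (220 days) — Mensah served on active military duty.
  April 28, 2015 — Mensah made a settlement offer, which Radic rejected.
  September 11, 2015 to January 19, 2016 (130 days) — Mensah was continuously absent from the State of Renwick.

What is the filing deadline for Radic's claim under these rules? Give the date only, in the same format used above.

The claim accrued on September 27, 2013, the date of the act.
Adding the 18 months base period to September 27, 2013 gives a deadline of March 27, 2015, before any tolling.
The period was tolled for 220 days by the defendant's active military service (August 9, 2014 to March 17, 2015), pushing the deadline to November 2, 2015.
The period was tolled for 130 days by the defendant's absence from the jurisdiction (September 11, 2015 to January 19, 2016), pushing the deadline to March 11, 2016.
None of the other events listed affects the running of the period under the stated rules.

March 11, 2016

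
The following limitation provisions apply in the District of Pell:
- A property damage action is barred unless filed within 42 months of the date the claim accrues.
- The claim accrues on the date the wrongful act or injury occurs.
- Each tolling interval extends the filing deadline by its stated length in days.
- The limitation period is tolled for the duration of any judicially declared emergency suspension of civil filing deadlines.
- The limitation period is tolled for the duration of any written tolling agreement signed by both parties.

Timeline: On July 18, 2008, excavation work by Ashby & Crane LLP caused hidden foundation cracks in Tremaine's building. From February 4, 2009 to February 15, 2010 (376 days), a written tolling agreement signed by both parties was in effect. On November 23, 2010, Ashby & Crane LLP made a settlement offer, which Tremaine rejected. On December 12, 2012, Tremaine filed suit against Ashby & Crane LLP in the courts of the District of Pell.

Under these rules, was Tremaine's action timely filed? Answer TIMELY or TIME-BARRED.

TIMELY

The claim accrued on July 18, 2008, the date of the act.
42 months from July 18, 2008 is January 18, 2012.
The period was tolled for 376 days by the written tolling agreement (February 4, 2009 to February 15, 2010), pushing the deadline to January 28, 2013.
None of the other events listed affects the running of the period under the stated rules.
Filing on December 12, 2012 beat the January 28, 2013 deadline — the action is timely.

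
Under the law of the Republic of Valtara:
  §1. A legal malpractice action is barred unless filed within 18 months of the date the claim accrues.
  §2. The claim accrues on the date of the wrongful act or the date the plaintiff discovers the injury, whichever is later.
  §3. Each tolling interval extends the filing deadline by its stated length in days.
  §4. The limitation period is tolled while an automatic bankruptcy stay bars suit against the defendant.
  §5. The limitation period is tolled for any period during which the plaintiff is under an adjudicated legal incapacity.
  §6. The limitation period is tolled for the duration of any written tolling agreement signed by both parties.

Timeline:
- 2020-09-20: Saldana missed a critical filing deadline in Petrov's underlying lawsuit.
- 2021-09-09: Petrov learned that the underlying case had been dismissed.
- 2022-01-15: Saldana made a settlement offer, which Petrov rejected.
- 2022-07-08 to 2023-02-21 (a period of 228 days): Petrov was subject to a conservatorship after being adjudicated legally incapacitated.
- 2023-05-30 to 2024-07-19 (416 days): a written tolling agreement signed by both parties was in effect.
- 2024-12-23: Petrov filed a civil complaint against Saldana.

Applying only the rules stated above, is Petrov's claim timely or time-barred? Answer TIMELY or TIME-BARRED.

TIME-BARRED

Because discovery on 2021-09-09 post-dates the 2020-09-20 act, accrual under the later-of rule falls on 2021-09-09.
The untolled deadline — 18 months after 2021-09-09 — is 2023-03-09.
The plaintiff's legal incapacity from 2022-07-08 to 2023-02-21 tolled the period for 228 days, extending the deadline to 2023-10-23.
Because the written tolling agreement ran from 2023-05-30 to 2024-07-19, the deadline is extended by 416 days to 2024-12-12.
The other events in the timeline have no effect on the limitation period under the stated rules.
Petrov filed on 2024-12-23, after the 2024-12-12 deadline, so the action is time-barred.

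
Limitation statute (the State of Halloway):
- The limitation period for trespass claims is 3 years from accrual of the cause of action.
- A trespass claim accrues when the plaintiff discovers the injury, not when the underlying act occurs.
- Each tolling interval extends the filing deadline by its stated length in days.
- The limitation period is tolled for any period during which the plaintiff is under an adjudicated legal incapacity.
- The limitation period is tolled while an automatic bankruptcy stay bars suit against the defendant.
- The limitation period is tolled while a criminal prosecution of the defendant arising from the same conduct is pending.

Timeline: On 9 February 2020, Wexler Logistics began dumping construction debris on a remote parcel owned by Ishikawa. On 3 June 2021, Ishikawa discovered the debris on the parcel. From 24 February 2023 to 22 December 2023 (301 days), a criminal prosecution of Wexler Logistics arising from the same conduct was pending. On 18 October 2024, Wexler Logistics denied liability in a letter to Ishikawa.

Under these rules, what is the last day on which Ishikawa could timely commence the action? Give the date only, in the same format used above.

Accrual is tied to discovery, so the period began on 3 June 2021 rather than on 9 February 2020 when the act occurred.
3 years from 3 June 2021 is 3 June 2024.
The pending criminal prosecution from 24 February 2023 to 22 December 2023 tolled the period for 301 days, extending the deadline to 31 March 2025.
None of the other events listed affects the running of the period under the stated rules.

31 March 2025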